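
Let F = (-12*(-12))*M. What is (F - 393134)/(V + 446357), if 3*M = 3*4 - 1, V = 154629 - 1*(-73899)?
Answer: -392606/674885 ≈ -0.58174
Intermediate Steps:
V = 228528 (V = 154629 + 73899 = 228528)
M = 11/3 (M = (3*4 - 1)/3 = (12 - 1)/3 = (1/3)*11 = 11/3 ≈ 3.6667)
F = 528 (F = -12*(-12)*(11/3) = 144*(11/3) = 528)
(F - 393134)/(V + 446357) = (528 - 393134)/(228528 + 446357) = -392606/674885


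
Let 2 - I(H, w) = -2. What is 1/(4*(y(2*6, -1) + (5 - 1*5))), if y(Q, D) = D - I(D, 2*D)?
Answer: -1/20 ≈ -0.050000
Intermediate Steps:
I(H, w) = 4 (I(H, w) = 2 - 1*(-2) = 2 + 2 = 4)
y(Q, D) = -4 + D (y(Q, D) = D - 1*4 = D - 4 = -4 + D)
1/(4*(y(2*6, -1) + (5 - 1*5))) = 1/(4*((-4 - 1) + (5 - 1*5))) = 1/(4*(-5 + (5 - 5))) = 1/(4*(-5 + 0)) = 1/(4*(-5)) = 1/(-20) = -1/20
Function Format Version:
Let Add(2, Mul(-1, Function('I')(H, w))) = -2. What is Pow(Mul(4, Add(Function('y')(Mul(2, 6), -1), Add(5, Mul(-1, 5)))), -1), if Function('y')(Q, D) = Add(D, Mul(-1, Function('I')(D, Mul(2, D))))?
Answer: Rational(-1, 20) ≈ -0.050000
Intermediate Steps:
Function('I')(H, w) = 4 (Function('I')(H, w) = Add(2, Mul(-1, -2)) = Add(2, 2) = 4)
Function('y')(Q, D) = Add(-4, D) (Function('y')(Q, D) = Add(D, Mul(-1, 4)) = Add(D, -4) = Add(-4, D))
Pow(Mul(4, Add(Function('y')(Mul(2, 6), -1), Add(5, Mul(-1, 5)))), -1) = Pow(Mul(4, Add(Add(-4, -1), Add(5, Mul(-1, 5)))), -1) = Pow(Mul(4, Add(-5, Add(5, -5))), -1) = Pow(Mul(4, Add(-5, 0)), -1) = Pow(Mul(4, -5), -1) = Pow(-20, -1) = Rational(-1, 20)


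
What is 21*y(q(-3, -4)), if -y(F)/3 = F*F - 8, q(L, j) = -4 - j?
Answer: 504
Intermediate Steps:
y(F) = 24 - 3*F**2 (y(F) = -3*(F*F - 8) = -3*(F**2 - 8) = -3*(-8 + F**2) = 24 - 3*F**2)
21*y(q(-3, -4)) = 21*(24 - 3*(-4 - 1*(-4))**2) = 21*(24 - 3*(-4 + 4)**2) = 21*(24 - 3*0**2) = 21*(24 - 3*0) = 21*(24 + 0) = 21*24 = 504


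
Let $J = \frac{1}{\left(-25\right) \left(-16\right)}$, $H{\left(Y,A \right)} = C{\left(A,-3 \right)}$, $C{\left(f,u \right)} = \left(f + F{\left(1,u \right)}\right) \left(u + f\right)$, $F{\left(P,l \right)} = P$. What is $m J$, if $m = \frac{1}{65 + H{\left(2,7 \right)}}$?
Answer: $\frac{1}{38800} \approx 2.5773 \cdot 10^{-5}$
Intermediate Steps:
$C{\left(f,u \right)} = \left(1 + f\right) \left(f + u\right)$ ($C{\left(f,u \right)} = \left(f + 1\right) \left(u + f\right) = \left(1 + f\right) \left(f + u\right)$)
$H{\left(Y,A \right)} = -3 + A^{2} - 2 A$ ($H{\left(Y,A \right)} = A - 3 + A^{2} + A \left(-3\right) = A - 3 + A^{2} - 3 A = -3 + A^{2} - 2 A$)
$J = \frac{1}{400} \approx 0.0025$
$m = \frac{1}{97}$ ($m = \frac{1}{65 - \left(17 - 49\right)} = \frac{1}{65 - -32} = \frac{1}{65 + 32} = \frac{1}{97} \approx 0.010309$)
$m J = \frac{1}{97} \cdot \frac{1}{400} = \frac{1}{38800}$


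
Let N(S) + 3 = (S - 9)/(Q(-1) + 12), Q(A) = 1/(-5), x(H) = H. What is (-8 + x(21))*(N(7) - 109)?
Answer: -86034/59 ≈ -1458.2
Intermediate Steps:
Q(A) = -1/5
N(S) = -222/59 + 5*S/59 (N(S) = -3 + (S - 9)/(-1/5 + 12) = -3 + (-9 + S)/(59/5) = -3 + (-9 + S)*(5/59) = -3 + (-45/59 + 5*S/59) = -222/59 + 5*S/59)
(-8 + x(21))*(N(7) - 109) = (-8 + 21)*((-222/59 + (5/59)*7) - 109) = 13*((-222/59 + 35/59) - 109) = 13*(-187/59 - 109) = 13*(-6618/59) = -86034/59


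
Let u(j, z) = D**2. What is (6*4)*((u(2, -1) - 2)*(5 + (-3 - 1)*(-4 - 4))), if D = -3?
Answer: 6216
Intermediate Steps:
u(j, z) = 9 (u(j, z) = (-3)**2 = 9)
(6*4)*((u(2, -1) - 2)*(5 + (-3 - 1)*(-4 - 4))) = (6*4)*((9 - 2)*(5 + (-3 - 1)*(-4 - 4))) = 24*(7*(5 - 4*(-8))) = 24*(7*(5 + 32)) = 24*(7*37) = 24*259 = 6216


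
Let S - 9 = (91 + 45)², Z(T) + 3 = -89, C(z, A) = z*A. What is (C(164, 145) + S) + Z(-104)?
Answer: 42193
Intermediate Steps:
C(z, A) = A*z
Z(T) = -92 (Z(T) = -3 - 89 = -92)
S = 18505 (S = 9 + (91 + 45)² = 9 + 136² = 9 + 18496 = 18505)
(C(164, 145) + S) + Z(-104) = (145*164 + 18505) - 92 = (23780 + 18505) - 92 = 42285 - 92 = 42193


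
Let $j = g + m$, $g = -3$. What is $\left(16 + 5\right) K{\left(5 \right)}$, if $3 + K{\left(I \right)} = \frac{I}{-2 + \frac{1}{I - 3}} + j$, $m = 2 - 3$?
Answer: $-217$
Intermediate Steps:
$m = -1$ ($m = 2 - 3 = -1$)
$j = -4$ ($j = -3 - 1 = -4$)
$K{\left(I \right)} = -7 + \frac{I}{-2 + \frac{1}{-3 + I}}$ ($K{\left(I \right)} = -3 + \left(\frac{I}{-2 + \frac{1}{I - 3}} - 4\right) = -3 + \left(\frac{I}{-2 + \frac{1}{-3 + I}} - 4\right) = -3 + \left(-4 + \frac{I}{-2 + \frac{1}{-3 + I}}\right) = -7 + \frac{I}{-2 + \frac{1}{-3 + I}}$)
$\left(16 + 5\right) K{\left(5 \right)} = \left(16 + 5\right) \frac{49 - 5^{2} - 55}{-7 + 2 \cdot 5} = 21 \frac{49 - 25 - 55}{-7 + 10} = 21 \frac{49 - 25 - 55}{3} = 21 \cdot \frac{1}{3} \left(-31\right) = 21 \left(- \frac{31}{3}\right) = -217$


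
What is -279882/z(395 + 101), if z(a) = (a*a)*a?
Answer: -139941/61011968 ≈ -0.0022937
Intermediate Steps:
z(a) = a³ (z(a) = a²*a = a³)
-279882/z(395 + 101) = -279882/(395 + 101)³ = -279882/(496³) = -279882/122023936 = -279882*1/122023936 = -139941/61011968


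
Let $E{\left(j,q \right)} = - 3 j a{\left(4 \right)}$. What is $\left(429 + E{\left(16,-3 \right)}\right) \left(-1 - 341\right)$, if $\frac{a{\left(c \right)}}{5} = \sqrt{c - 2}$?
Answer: $-146718 + 82080 \sqrt{2} \approx -30639.0$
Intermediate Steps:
$a{\left(c \right)} = 5 \sqrt{-2 + c}$ ($a{\left(c \right)} = 5 \sqrt{c - 2} = 5 \sqrt{-2 + c}$)
$E{\left(j,q \right)} = - 15 j \sqrt{2}$ ($E{\left(j,q \right)} = - 3 j 5 \sqrt{-2 + 4} = - 3 j 5 \sqrt{2} = - 15 j \sqrt{2}$)
$\left(429 + E{\left(16,-3 \right)}\right) \left(-1 - 341\right) = \left(429 - 240 \sqrt{2}\right) \left(-1 - 341\right) = \left(429 - 240 \sqrt{2}\right) \left(-342\right) = -146718 + 82080 \sqrt{2}$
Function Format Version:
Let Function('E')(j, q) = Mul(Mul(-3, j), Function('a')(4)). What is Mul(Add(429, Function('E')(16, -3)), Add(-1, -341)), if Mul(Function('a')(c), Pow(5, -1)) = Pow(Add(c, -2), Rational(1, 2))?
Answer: Add(-146718, Mul(82080, Pow(2, Rational(1, 2)))) ≈ -30639.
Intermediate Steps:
Function('a')(c) = Mul(5, Pow(Add(-2, c), Rational(1, 2))) (Function('a')(c) = Mul(5, Pow(Add(c, -2), Rational(1, 2))) = Mul(5, Pow(Add(-2, c), Rational(1, 2))))
Function('E')(j, q) = Mul(-15, j, Pow(2, Rational(1, 2))) (Function('E')(j, q) = Mul(Mul(-3, j), Mul(5, Pow(Add(-2, 4), Rational(1, 2)))) = Mul(Mul(-3, j), Mul(5, Pow(2, Rational(1, 2)))) = Mul(-15, j, Pow(2, Rational(1, 2))))
Mul(Add(429, Function('E')(16, -3)), Add(-1, -341)) = Mul(Add(429, Mul(-15, 16, Pow(2, Rational(1, 2)))), Add(-1, -341)) = Mul(Add(429, Mul(-240, Pow(2, Rational(1, 2)))), -342) = Add(-146718, Mul(82080, Pow(2, Rational(1, 2))))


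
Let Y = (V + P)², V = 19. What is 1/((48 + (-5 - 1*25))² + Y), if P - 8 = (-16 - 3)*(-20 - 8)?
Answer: 1/312805 ≈ 3.1969e-6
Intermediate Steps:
P = 540 (P = 8 + (-16 - 3)*(-20 - 8) = 8 - 19*(-28) = 8 + 532 = 540)
Y = 312481 (Y = (19 + 540)² = 559² = 312481)
1/((48 + (-5 - 1*25))² + Y) = 1/((48 + (-5 - 1*25))² + 312481) = 1/((48 + (-5 - 25))² + 312481) = 1/((48 - 30)² + 312481) = 1/(18² + 312481) = 1/(324 + 312481) = 1/312805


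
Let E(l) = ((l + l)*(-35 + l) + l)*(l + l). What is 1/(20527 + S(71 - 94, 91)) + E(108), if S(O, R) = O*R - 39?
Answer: 63080428321/18395 ≈ 3.4292e+6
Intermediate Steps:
S(O, R) = -39 + O*R
E(l) = 2*l*(l + 2*l*(-35 + l)) (E(l) = ((2*l)*(-35 + l) + l)*(2*l) = (2*l*(-35 + l) + l)*(2*l) = (l + 2*l*(-35 + l))*(2*l) = 2*l*(l + 2*l*(-35 + l)))
1/(20527 + S(71 - 94, 91)) + E(108) = 1/(20527 + (-39 + (71 - 94)*91)) + 108**2*(-138 + 4*108) = 1/(20527 + (-39 - 23*91)) + 11664*(-138 + 432) = 1/(20527 + (-39 - 2093)) + 11664*294 = 1/(20527 - 2132) + 3429216 = 1/18395 + 3429216 = 63080428321/18395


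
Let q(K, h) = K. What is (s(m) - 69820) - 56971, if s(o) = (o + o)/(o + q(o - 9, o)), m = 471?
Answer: -39431687/311 ≈ -1.2679e+5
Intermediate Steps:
s(o) = 2*o/(-9 + 2*o) (s(o) = (o + o)/(o + (o - 9)) = (2*o)/(o + (-9 + o)) = (2*o)/(-9 + 2*o) = 2*o/(-9 + 2*o))
(s(m) - 69820) - 56971 = (2*471/(-9 + 2*471) - 69820) - 56971 = (2*471/(-9 + 942) - 69820) - 56971 = (2*471/933 - 69820) - 56971 = (2*471*(1/933) - 69820) - 56971 = (314/311 - 69820) - 56971 = -21713706/311 - 56971 = -39431687/311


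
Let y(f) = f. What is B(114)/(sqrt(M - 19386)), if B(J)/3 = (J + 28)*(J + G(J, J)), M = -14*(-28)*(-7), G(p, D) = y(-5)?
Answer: -23217*I*sqrt(22130)/11065 ≈ -312.14*I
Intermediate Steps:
G(p, D) = -5
M = -2744 (M = 392*(-7) = -2744)
B(J) = 3*(-5 + J)*(28 + J) (B(J) = 3*((J + 28)*(J - 5)) = 3*((28 + J)*(-5 + J)) = 3*((-5 + J)*(28 + J)) = 3*(-5 + J)*(28 + J))
B(114)/(sqrt(M - 19386)) = (-420 + 3*114**2 + 69*114)/(sqrt(-2744 - 19386)) = (-420 + 3*12996 + 7866)/(sqrt(-22130)) = (-420 + 38988 + 7866)/((I*sqrt(22130))) = 46434*(-I*sqrt(22130)/22130) = -23217*I*sqrt(22130)/11065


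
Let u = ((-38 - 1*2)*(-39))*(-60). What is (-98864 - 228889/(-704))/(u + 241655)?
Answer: -69371367/104230720 ≈ -0.66556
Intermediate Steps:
u = -93600 (u = ((-38 - 2)*(-39))*(-60) = -40*(-39)*(-60) = 1560*(-60) = -93600)
(-98864 - 228889/(-704))/(u + 241655) = (-98864 - 228889/(-704))/(-93600 + 241655) = (-98864 - 228889*(-1/704))/148055 = (-98864 + 228889/704)*(1/148055) = -69371367/704*1/148055 = -69371367/104230720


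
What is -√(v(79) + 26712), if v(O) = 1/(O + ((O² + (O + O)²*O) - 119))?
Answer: -√104548001158300045/1978357 ≈ -163.44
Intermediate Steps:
v(O) = 1/(-119 + O + O² + 4*O³) (v(O) = 1/(O + ((O² + (2*O)²*O) - 119)) = 1/(O + ((O² + (4*O²)*O) - 119)) = 1/(O + ((O² + 4*O³) - 119)) = 1/(O + (-119 + O² + 4*O³)) = 1/(-119 + O + O² + 4*O³))
-√(v(79) + 26712) = -√(1/(-119 + 79 + 79² + 4*79³) + 26712) = -√(1/(-119 + 79 + 6241 + 4*493039) + 26712) = -√(1/(-119 + 79 + 6241 + 1972156) + 26712) = -√(1/1978357 + 26712) = -√(52845872185/1978357) = -√104548001158300045/1978357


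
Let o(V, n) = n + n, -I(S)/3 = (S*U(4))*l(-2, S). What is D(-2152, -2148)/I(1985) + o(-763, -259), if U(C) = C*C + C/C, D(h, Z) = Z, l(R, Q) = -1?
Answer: -17480626/33745 ≈ -518.02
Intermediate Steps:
U(C) = 1 + C² (U(C) = C² + 1 = 1 + C²)
I(S) = 51*S (I(S) = -3*S*(1 + 4²)*(-1) = -3*S*(1 + 16)*(-1) = -3*S*17*(-1) = -3*17*S*(-1) = -(-51)*S = 51*S)
o(V, n) = 2*n
D(-2152, -2148)/I(1985) + o(-763, -259) = -2148/(51*1985) + 2*(-259) = -2148/101235 - 518 = -2148*1/101235 - 518 = -716/33745 - 518 = -17480626/33745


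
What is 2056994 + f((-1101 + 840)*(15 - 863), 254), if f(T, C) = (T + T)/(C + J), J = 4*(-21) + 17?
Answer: 385100534/187 ≈ 2.0594e+6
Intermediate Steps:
J = -67 (J = -84 + 17 = -67)
f(T, C) = 2*T/(-67 + C) (f(T, C) = (T + T)/(C - 67) = (2*T)/(-67 + C) = 2*T/(-67 + C))
2056994 + f((-1101 + 840)*(15 - 863), 254) = 2056994 + 2*((-1101 + 840)*(15 - 863))/(-67 + 254) = 2056994 + 2*(-261*(-848))/187 = 2056994 + 2*221328*(1/187) = 2056994 + 442656/187 = 385100534/187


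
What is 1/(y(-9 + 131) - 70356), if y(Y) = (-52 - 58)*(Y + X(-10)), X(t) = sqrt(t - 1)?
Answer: I/(22*(-3808*I + 5*sqrt(11))) ≈ -1.1936e-5 + 5.1981e-8*I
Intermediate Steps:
X(t) = sqrt(-1 + t)
y(Y) = -110*Y - 110*I*sqrt(11) (y(Y) = (-52 - 58)*(Y + sqrt(-1 - 10)) = -110*(Y + sqrt(-11)) = -110*(Y + I*sqrt(11)) = -110*Y - 110*I*sqrt(11))
1/(y(-9 + 131) - 70356) = 1/((-110*(-9 + 131) - 110*I*sqrt(11)) - 70356) = 1/((-110*122 - 110*I*sqrt(11)) - 70356) = 1/((-13420 - 110*I*sqrt(11)) - 70356) = 1/(-83776 - 110*I*sqrt(11))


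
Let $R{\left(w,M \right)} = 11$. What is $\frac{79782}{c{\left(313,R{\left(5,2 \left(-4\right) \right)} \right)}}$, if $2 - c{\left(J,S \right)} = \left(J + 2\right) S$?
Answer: $- \frac{79782}{3463} \approx -23.038$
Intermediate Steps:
$c{\left(J,S \right)} = 2 - S \left(2 + J\right)$ ($c{\left(J,S \right)} = 2 - \left(J + 2\right) S = 2 - \left(2 + J\right) S = 2 - S \left(2 + J\right)$)
$\frac{79782}{c{\left(313,R{\left(5,2 \left(-4\right) \right)} \right)}} = \frac{79782}{2 - 22 - 313 \cdot 11} = \frac{79782}{2 - 22 - 3443} = \frac{79782}{-3463} = 79782 \left(- \frac{1}{3463}\right) = - \frac{79782}{3463}$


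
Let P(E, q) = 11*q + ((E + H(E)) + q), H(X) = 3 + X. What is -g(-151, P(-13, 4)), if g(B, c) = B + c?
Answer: 126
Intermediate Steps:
P(E, q) = 3 + 2*E + 12*q (P(E, q) = 11*q + ((E + (3 + E)) + q) = 11*q + ((3 + 2*E) + q) = 11*q + (3 + q + 2*E) = 3 + 2*E + 12*q)
-g(-151, P(-13, 4)) = -(-151 + (3 + 2*(-13) + 12*4)) = -(-151 + (3 - 26 + 48)) = -(-151 + 25) = -1*(-126) = 126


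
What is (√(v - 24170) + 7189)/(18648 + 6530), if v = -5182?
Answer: 7189/25178 + I*√7338/12589 ≈ 0.28553 + 0.0068045*I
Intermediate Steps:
(√(v - 24170) + 7189)/(18648 + 6530) = (√(-5182 - 24170) + 7189)/(18648 + 6530) = (√(-29352) + 7189)/25178 = (2*I*√7338 + 7189)*(1/25178) = (7189 + 2*I*√7338)*(1/25178) = 7189/25178 + I*√7338/12589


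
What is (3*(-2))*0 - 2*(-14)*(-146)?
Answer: -4088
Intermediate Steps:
(3*(-2))*0 - 2*(-14)*(-146) = -6*0 + 28*(-146) = 0 - 4088 = -4088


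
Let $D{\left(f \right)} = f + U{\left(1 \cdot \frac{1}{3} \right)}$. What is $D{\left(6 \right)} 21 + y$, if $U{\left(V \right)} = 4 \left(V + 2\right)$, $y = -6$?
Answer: $316$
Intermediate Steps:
$U{\left(V \right)} = 8 + 4 V$ ($U{\left(V \right)} = 4 \left(2 + V\right) = 8 + 4 V$)
$D{\left(f \right)} = \frac{28}{3} + f$ ($D{\left(f \right)} = f + \left(8 + 4 \cdot 1 \cdot \frac{1}{3}\right) = f + \left(8 + 4 \cdot \frac{1}{3}\right) = f + \left(8 + \frac{4}{3}\right) = f + \frac{28}{3} = \frac{28}{3} + f$)
$D{\left(6 \right)} 21 + y = \left(\frac{28}{3} + 6\right) 21 - 6 = \frac{46}{3} \cdot 21 - 6 = 322 - 6 = 316$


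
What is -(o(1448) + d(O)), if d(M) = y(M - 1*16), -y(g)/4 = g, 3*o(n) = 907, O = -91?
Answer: -2191/3 ≈ -730.33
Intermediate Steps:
o(n) = 907/3 (o(n) = (1/3)*907 = 907/3)
y(g) = -4*g
d(M) = 64 - 4*M (d(M) = -4*(M - 1*16) = -4*(M - 16) = -4*(-16 + M) = 64 - 4*M)
-(o(1448) + d(O)) = -(907/3 + (64 - 4*(-91))) = -(907/3 + (64 + 364)) = -(907/3 + 428) = -1*2191/3 = -2191/3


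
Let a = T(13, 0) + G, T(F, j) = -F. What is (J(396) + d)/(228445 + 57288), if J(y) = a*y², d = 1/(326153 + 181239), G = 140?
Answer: 10105032351745/144978638336 ≈ 69.700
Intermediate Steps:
a = 127 (a = -1*13 + 140 = -13 + 140 = 127)
d = 1/507392 ≈ 1.9709e-6
J(y) = 127*y²
(J(396) + d)/(228445 + 57288) = (127*396² + 1/507392)/(228445 + 57288) = (127*156816 + 1/507392)/285733 = (19915632 + 1/507392)*(1/285733) = (10105032351745/507392)*(1/285733) = 10105032351745/144978638336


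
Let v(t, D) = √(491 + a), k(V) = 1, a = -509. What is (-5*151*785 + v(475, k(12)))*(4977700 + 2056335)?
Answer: -4168896693625 + 21102105*I*√2 ≈ -4.1689e+12 + 2.9843e+7*I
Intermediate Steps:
v(t, D) = 3*I*√2 (v(t, D) = √(491 - 509) = √(-18) = 3*I*√2)
(-5*151*785 + v(475, k(12)))*(4977700 + 2056335) = (-5*151*785 + 3*I*√2)*(4977700 + 2056335) = (-755*785 + 3*I*√2)*7034035 = (-592675 + 3*I*√2)*7034035 = -4168896693625 + 21102105*I*√2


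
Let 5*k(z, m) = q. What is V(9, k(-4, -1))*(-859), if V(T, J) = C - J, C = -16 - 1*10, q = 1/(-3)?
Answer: 334151/15 ≈ 22277.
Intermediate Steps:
q = -⅓ ≈ -0.33333
k(z, m) = -1/15 (k(z, m) = (⅕)*(-⅓) = -1/15)
C = -26 (C = -16 - 10 = -26)
V(T, J) = -26 - J
V(9, k(-4, -1))*(-859) = (-26 - 1*(-1/15))*(-859) = (-26 + 1/15)*(-859) = -389/15*(-859) = 334151/15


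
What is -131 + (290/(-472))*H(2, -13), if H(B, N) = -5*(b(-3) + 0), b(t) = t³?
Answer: -50491/236 ≈ -213.94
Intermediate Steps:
H(B, N) = 135 (H(B, N) = -5*((-3)³ + 0) = -5*(-27 + 0) = -5*(-27) = 135)
-131 + (290/(-472))*H(2, -13) = -131 + (290/(-472))*135 = -131 + (290*(-1/472))*135 = -131 - 145/236*135 = -131 - 19575/236 = -50491/236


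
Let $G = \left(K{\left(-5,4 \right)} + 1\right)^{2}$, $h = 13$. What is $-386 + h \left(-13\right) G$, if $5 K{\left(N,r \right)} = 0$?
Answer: $-555$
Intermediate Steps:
$K{\left(N,r \right)} = 0$ ($K{\left(N,r \right)} = \frac{1}{5} \cdot 0 = 0$)
$G = 1$ ($G = \left(0 + 1\right)^{2} = 1^{2} = 1$)
$-386 + h \left(-13\right) G = -386 + 13 \left(-13\right) 1 = -386 - 169 = -555$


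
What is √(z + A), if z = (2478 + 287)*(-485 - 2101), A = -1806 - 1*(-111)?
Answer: 3*I*√794665 ≈ 2674.3*I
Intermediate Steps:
A = -1695 (A = -1806 + 111 = -1695)
z = -7150290 (z = 2765*(-2586) = -7150290)
√(z + A) = √(-7150290 - 1695) = √(-7151985) = 3*I*√794665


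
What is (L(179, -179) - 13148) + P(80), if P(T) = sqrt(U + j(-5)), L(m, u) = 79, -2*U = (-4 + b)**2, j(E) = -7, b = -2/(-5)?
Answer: -13069 + I*sqrt(337)/5 ≈ -13069.0 + 3.6715*I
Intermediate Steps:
b = 2/5 (b = -2*(-1/5) = 2/5 ≈ 0.40000)
U = -162/25 (U = -(-4 + 2/5)**2/2 = -(-18/5)**2/2 = -1/2*324/25 = -162/25 ≈ -6.4800)
P(T) = I*sqrt(337)/5 (P(T) = sqrt(-162/25 - 7) = sqrt(-337/25) = I*sqrt(337)/5)
(L(179, -179) - 13148) + P(80) = (79 - 13148) + I*sqrt(337)/5 = -13069 + I*sqrt(337)/5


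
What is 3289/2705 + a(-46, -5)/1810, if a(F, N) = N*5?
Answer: 1177093/979210 ≈ 1.2021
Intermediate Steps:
a(F, N) = 5*N
3289/2705 + a(-46, -5)/1810 = 3289/2705 + (5*(-5))/1810 = 3289*(1/2705) - 25*1/1810 = 3289/2705 - 5/362 = 1177093/979210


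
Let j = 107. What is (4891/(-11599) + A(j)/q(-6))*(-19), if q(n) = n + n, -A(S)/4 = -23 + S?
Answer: -6077739/11599 ≈ -523.99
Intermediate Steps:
A(S) = 92 - 4*S (A(S) = -4*(-23 + S) = 92 - 4*S)
q(n) = 2*n
(4891/(-11599) + A(j)/q(-6))*(-19) = (4891/(-11599) + (92 - 4*107)/((2*(-6))))*(-19) = (4891*(-1/11599) + (92 - 428)/(-12))*(-19) = (-4891/11599 - 336*(-1/12))*(-19) = (-4891/11599 + 28)*(-19) = (319881/11599)*(-19) = -6077739/11599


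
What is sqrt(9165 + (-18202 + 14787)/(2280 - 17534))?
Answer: 5*sqrt(85304227262)/15254 ≈ 95.735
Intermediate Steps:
sqrt(9165 + (-18202 + 14787)/(2280 - 17534)) = sqrt(9165 - 3415/(-15254)) = sqrt(9165 - 3415*(-1/15254)) = sqrt(9165 + 3415/15254) = sqrt(139806325/15254) = 5*sqrt(85304227262)/15254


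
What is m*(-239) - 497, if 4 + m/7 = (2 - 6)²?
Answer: -20573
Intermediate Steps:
m = 84 (m = -28 + 7*(2 - 6)² = -28 + 7*(-4)² = -28 + 7*16 = -28 + 112 = 84)
m*(-239) - 497 = 84*(-239) - 497 = -20076 - 497 = -20573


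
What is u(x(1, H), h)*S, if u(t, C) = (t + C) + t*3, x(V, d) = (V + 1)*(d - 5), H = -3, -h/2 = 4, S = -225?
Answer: 16200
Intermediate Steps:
h = -8 (h = -2*4 = -8)
x(V, d) = (1 + V)*(-5 + d)
u(t, C) = C + 4*t (u(t, C) = (C + t) + 3*t = C + 4*t)
u(x(1, H), h)*S = (-8 + 4*(-5 - 3 - 5*1 + 1*(-3)))*(-225) = (-8 + 4*(-5 - 3 - 5 - 3))*(-225) = (-8 + 4*(-16))*(-225) = (-8 - 64)*(-225) = -72*(-225) = 16200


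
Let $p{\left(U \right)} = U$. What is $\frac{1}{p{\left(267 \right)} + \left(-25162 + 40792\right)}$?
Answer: $\frac{1}{15897} \approx 6.2905 \cdot 10^{-5}$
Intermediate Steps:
$\frac{1}{p{\left(267 \right)} + \left(-25162 + 40792\right)} = \frac{1}{267 + \left(-25162 + 40792\right)} = \frac{1}{267 + 15630} = \frac{1}{15897}$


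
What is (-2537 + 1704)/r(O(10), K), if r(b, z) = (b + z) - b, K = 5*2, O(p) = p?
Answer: -833/10 ≈ -83.300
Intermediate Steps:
K = 10
r(b, z) = z
(-2537 + 1704)/r(O(10), K) = (-2537 + 1704)/10 = -833*⅒ = -833/10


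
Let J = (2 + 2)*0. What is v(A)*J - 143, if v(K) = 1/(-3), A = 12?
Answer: -143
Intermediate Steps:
v(K) = -⅓
J = 0 (J = 4*0 = 0)
v(A)*J - 143 = -⅓*0 - 143 = 0 - 143 = -143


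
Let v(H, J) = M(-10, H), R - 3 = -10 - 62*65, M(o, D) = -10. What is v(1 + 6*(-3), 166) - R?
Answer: 4027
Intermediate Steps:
R = -4037 (R = 3 + (-10 - 62*65) = 3 + (-10 - 4030) = 3 - 4040 = -4037)
v(H, J) = -10
v(1 + 6*(-3), 166) - R = -10 - 1*(-4037) = -10 + 4037 = 4027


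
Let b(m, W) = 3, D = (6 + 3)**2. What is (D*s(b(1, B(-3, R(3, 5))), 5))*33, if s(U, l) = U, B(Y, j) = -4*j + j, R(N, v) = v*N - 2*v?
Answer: 8019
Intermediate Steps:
R(N, v) = -2*v + N*v (R(N, v) = N*v - 2*v = -2*v + N*v)
D = 81 (D = 9**2 = 81)
B(Y, j) = -3*j
(D*s(b(1, B(-3, R(3, 5))), 5))*33 = (81*3)*33 = 243*33 = 8019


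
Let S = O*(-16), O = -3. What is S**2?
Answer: 2304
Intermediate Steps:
S = 48 (S = -3*(-16) = 48)
S**2 = 48**2 = 2304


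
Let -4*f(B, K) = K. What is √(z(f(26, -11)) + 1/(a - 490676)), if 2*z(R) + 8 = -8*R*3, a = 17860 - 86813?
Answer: I*√2919584634/8883 ≈ 6.0828*I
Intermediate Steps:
f(B, K) = -K/4
a = -68953
z(R) = -4 - 12*R (z(R) = -4 + (-8*R*3)/2 = -4 + (-24*R)/2 = -4 - 12*R)
√(z(f(26, -11)) + 1/(a - 490676)) = √((-4 - (-3)*(-11)) + 1/(-68953 - 490676)) = √((-4 - 12*11/4) + 1/(-559629)) = √((-4 - 33) - 1/559629) = √(-37 - 1/559629) = √(-20706274/559629) = I*√2919584634/8883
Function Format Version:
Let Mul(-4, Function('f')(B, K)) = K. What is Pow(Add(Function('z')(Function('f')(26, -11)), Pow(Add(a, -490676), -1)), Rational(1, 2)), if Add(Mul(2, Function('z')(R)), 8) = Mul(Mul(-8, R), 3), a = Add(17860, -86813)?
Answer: Mul(Rational(1, 8883), I, Pow(2919584634, Rational(1, 2))) ≈ Mul(6.0828, I)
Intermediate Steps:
Function('f')(B, K) = Mul(Rational(-1, 4), K)
a = -68953
Function('z')(R) = Add(-4, Mul(-12, R)) (Function('z')(R) = Add(-4, Mul(Rational(1, 2), Mul(Mul(-8, R), 3))) = Add(-4, Mul(Rational(1, 2), Mul(-24, R))) = Add(-4, Mul(-12, R)))
Pow(Add(Function('z')(Function('f')(26, -11)), Pow(Add(a, -490676), -1)), Rational(1, 2)) = Pow(Add(Add(-4, Mul(-12, Mul(Rational(-1, 4), -11))), Pow(Add(-68953, -490676), -1)), Rational(1, 2)) = Pow(Add(Add(-4, Mul(-12, Rational(11, 4))), Pow(-559629, -1)), Rational(1, 2)) = Pow(Add(Add(-4, -33), Rational(-1, 559629)), Rational(1, 2)) = Pow(Add(-37, Rational(-1, 559629)), Rational(1, 2)) = Pow(Rational(-20706274, 559629), Rational(1, 2)) = Mul(Rational(1, 8883), I, Pow(2919584634, Rational(1, 2)))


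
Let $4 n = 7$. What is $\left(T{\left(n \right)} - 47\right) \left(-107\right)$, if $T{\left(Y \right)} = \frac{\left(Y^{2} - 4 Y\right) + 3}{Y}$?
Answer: $\frac{142417}{28} \approx 5086.3$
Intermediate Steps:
$n = \frac{7}{4}$ ($n = \frac{1}{4} \cdot 7 = \frac{7}{4} \approx 1.75$)
$T{\left(Y \right)} = \frac{3 + Y^{2} - 4 Y}{Y}$
$\left(T{\left(n \right)} - 47\right) \left(-107\right) = \left(\left(-4 + \frac{7}{4} + \frac{3}{\frac{7}{4}}\right) - 47\right) \left(-107\right) = \left(\left(-4 + \frac{7}{4} + 3 \cdot \frac{4}{7}\right) - 47\right) \left(-107\right) = \left(\left(-4 + \frac{7}{4} + \frac{12}{7}\right) - 47\right) \left(-107\right) = \left(- \frac{15}{28} - 47\right) \left(-107\right) = \left(- \frac{1331}{28}\right) \left(-107\right) = \frac{142417}{28}$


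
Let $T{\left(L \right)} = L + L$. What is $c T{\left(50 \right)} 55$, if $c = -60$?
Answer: $-330000$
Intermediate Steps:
$T{\left(L \right)} = 2 L$
$c T{\left(50 \right)} 55 = - 60 \cdot 2 \cdot 50 \cdot 55 = - 60 \cdot 100 \cdot 55 = \left(-60\right) 5500 = -330000$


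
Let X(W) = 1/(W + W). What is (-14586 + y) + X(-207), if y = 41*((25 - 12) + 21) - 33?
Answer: -5475151/414 ≈ -13225.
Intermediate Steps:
y = 1361 (y = 41*(13 + 21) - 33 = 41*34 - 33 = 1394 - 33 = 1361)
X(W) = 1/(2*W)
(-14586 + y) + X(-207) = (-14586 + 1361) + (1/2)/(-207) = -13225 + (1/2)*(-1/207) = -13225 - 1/414 = -5475151/414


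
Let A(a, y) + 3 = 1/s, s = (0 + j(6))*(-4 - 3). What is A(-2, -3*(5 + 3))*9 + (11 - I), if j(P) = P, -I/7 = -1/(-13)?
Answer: -2853/182 ≈ -15.676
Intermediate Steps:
I = -7/13 (I = -(-7)/(-13) = -(-7)*(-1)/13 = -7*1/13 = -7/13 ≈ -0.53846)
s = -42 (s = (0 + 6)*(-4 - 3) = 6*(-7) = -42)
A(a, y) = -127/42 (A(a, y) = -3 + 1/(-42) = -3 - 1/42 = -127/42)
A(-2, -3*(5 + 3))*9 + (11 - I) = -127/42*9 + (11 - 1*(-7/13)) = -381/14 + (11 + 7/13) = -381/14 + 150/13 = -2853/182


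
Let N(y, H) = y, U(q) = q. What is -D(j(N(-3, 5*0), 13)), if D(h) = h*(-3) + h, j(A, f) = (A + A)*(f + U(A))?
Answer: -120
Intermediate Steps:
j(A, f) = 2*A*(A + f) (j(A, f) = (A + A)*(f + A) = (2*A)*(A + f) = 2*A*(A + f))
D(h) = -2*h (D(h) = -3*h + h = -2*h)
-D(j(N(-3, 5*0), 13)) = -(-2)*2*(-3)*(-3 + 13) = -(-2)*2*(-3)*10 = -(-2)*(-60) = -1*120 = -120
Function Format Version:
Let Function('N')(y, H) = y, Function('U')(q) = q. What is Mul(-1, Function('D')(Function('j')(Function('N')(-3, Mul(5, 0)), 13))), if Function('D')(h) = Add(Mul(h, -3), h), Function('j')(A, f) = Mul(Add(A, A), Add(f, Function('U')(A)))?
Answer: -120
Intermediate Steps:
Function('j')(A, f) = Mul(2, A, Add(A, f)) (Function('j')(A, f) = Mul(Add(A, A), Add(f, A)) = Mul(Mul(2, A), Add(A, f)) = Mul(2, A, Add(A, f)))
Function('D')(h) = Mul(-2, h) (Function('D')(h) = Add(Mul(-3, h), h) = Mul(-2, h))
Mul(-1, Function('D')(Function('j')(Function('N')(-3, Mul(5, 0)), 13))) = Mul(-1, Mul(-2, Mul(2, -3, Add(-3, 13)))) = Mul(-1, Mul(-2, Mul(2, -3, 10))) = Mul(-1, Mul(-2, -60)) = Mul(-1, 120) = -120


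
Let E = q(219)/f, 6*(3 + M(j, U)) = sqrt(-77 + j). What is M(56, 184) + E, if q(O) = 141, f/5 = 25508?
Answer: -382479/127540 + I*sqrt(21)/6 ≈ -2.9989 + 0.76376*I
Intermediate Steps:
f = 127540 (f = 5*25508 = 127540)
M(j, U) = -3 + sqrt(-77 + j)/6
E = 141/127540 ≈ 0.0011055
M(56, 184) + E = (-3 + sqrt(-77 + 56)/6) + 141/127540 = (-3 + sqrt(-21)/6) + 141/127540 = (-3 + (I*sqrt(21))/6) + 141/127540 = (-3 + I*sqrt(21)/6) + 141/127540 = -382479/127540 + I*sqrt(21)/6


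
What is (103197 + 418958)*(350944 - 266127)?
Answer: 44287620635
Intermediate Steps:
(103197 + 418958)*(350944 - 266127) = 522155*84817 = 44287620635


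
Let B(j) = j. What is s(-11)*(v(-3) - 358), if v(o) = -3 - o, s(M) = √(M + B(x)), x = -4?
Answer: -358*I*√15 ≈ -1386.5*I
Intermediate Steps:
s(M) = √(-4 + M) (s(M) = √(M - 4) = √(-4 + M))
s(-11)*(v(-3) - 358) = √(-4 - 11)*((-3 - 1*(-3)) - 358) = √(-15)*((-3 + 3) - 358) = (I*√15)*(0 - 358) = (I*√15)*(-358) = -358*I*√15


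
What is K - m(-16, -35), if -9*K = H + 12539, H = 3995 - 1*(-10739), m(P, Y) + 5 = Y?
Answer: -8971/3 ≈ -2990.3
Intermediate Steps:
m(P, Y) = -5 + Y
H = 14734 (H = 3995 + 10739 = 14734)
K = -9091/3 (K = -(14734 + 12539)/9 = -1/9*27273 = -9091/3 ≈ -3030.3)
K - m(-16, -35) = -9091/3 - (-5 - 35) = -9091/3 - 1*(-40) = -9091/3 + 40 = -8971/3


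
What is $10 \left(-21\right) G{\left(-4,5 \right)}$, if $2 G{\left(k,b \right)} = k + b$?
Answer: $-105$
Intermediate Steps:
$G{\left(k,b \right)} = \frac{b}{2} + \frac{k}{2}$ ($G{\left(k,b \right)} = \frac{k + b}{2} = \frac{b + k}{2} = \frac{b}{2} + \frac{k}{2}$)
$10 \left(-21\right) G{\left(-4,5 \right)} = 10 \left(-21\right) \left(\frac{1}{2} \cdot 5 + \frac{1}{2} \left(-4\right)\right) = - 210 \left(\frac{5}{2} - 2\right) = \left(-210\right) \frac{1}{2} = -105$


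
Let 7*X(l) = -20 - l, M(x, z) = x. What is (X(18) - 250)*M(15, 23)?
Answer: -26820/7 ≈ -3831.4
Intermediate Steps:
X(l) = -20/7 - l/7 (X(l) = (-20 - l)/7 = -20/7 - l/7)
(X(18) - 250)*M(15, 23) = ((-20/7 - ⅐*18) - 250)*15 = ((-20/7 - 18/7) - 250)*15 = (-38/7 - 250)*15 = -1788/7*15 = -26820/7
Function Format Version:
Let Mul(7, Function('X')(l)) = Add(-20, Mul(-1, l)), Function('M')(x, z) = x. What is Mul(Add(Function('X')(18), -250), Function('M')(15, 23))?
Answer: Rational(-26820, 7) ≈ -3831.4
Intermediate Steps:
Function('X')(l) = Add(Rational(-20, 7), Mul(Rational(-1, 7), l)) (Function('X')(l) = Mul(Rational(1, 7), Add(-20, Mul(-1, l))) = Add(Rational(-20, 7), Mul(Rational(-1, 7), l)))
Mul(Add(Function('X')(18), -250), Function('M')(15, 23)) = Mul(Add(Add(Rational(-20, 7), Mul(Rational(-1, 7), 18)), -250), 15) = Mul(Add(Add(Rational(-20, 7), Rational(-18, 7)), -250), 15) = Mul(Add(Rational(-38, 7), -250), 15) = Mul(Rational(-1788, 7), 15) = Rational(-26820, 7)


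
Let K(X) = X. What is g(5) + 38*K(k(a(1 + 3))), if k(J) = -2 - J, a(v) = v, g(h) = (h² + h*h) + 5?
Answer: -173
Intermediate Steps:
g(h) = 5 + 2*h² (g(h) = (h² + h²) + 5 = 2*h² + 5 = 5 + 2*h²)
g(5) + 38*K(k(a(1 + 3))) = (5 + 2*5²) + 38*(-2 - (1 + 3)) = (5 + 2*25) + 38*(-2 - 1*4) = (5 + 50) + 38*(-2 - 4) = 55 + 38*(-6) = 55 - 228 = -173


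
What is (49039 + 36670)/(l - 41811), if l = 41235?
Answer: -85709/576 ≈ -148.80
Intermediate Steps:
(49039 + 36670)/(l - 41811) = (49039 + 36670)/(41235 - 41811) = 85709/(-576) = 85709*(-1/576) = -85709/576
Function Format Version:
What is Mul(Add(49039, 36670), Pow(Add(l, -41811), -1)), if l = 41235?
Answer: Rational(-85709, 576) ≈ -148.80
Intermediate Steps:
Mul(Add(49039, 36670), Pow(Add(l, -41811), -1)) = Mul(Add(49039, 36670), Pow(Add(41235, -41811), -1)) = Mul(85709, Pow(-576, -1)) = Mul(85709, Rational(-1, 576)) = Rational(-85709, 576)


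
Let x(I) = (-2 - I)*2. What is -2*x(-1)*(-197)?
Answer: -788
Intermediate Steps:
x(I) = -4 - 2*I
-2*x(-1)*(-197) = -2*(-4 - 2*(-1))*(-197) = -2*(-4 + 2)*(-197) = -2*(-2)*(-197) = 4*(-197) = -788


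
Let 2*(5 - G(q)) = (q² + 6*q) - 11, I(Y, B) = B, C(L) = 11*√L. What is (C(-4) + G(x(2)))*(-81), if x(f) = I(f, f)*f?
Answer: 1539/2 - 1782*I ≈ 769.5 - 1782.0*I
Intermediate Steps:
x(f) = f² (x(f) = f*f = f²)
G(q) = 21/2 - 3*q - q²/2 (G(q) = 5 - ((q² + 6*q) - 11)/2 = 5 - (-11 + q² + 6*q)/2 = 5 + (11/2 - 3*q - q²/2) = 21/2 - 3*q - q²/2)
(C(-4) + G(x(2)))*(-81) = (11*√(-4) + (21/2 - 3*2² - (2²)²/2))*(-81) = (11*(2*I) + (21/2 - 3*4 - ½*4²))*(-81) = (22*I + (21/2 - 12 - ½*16))*(-81) = (22*I + (21/2 - 12 - 8))*(-81) = (22*I - 19/2)*(-81) = (-19/2 + 22*I)*(-81) = 1539/2 - 1782*I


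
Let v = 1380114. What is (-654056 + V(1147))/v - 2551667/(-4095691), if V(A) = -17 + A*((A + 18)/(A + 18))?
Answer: 141234701362/942086748129 ≈ 0.14992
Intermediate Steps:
V(A) = -17 + A (V(A) = -17 + A*((18 + A)/(18 + A)) = -17 + A*1 = -17 + A)
(-654056 + V(1147))/v - 2551667/(-4095691) = (-654056 + (-17 + 1147))/1380114 - 2551667/(-4095691) = (-654056 + 1130)*(1/1380114) - 2551667*(-1/4095691) = -652926*1/1380114 + 2551667/4095691 = -108821/230019 + 2551667/4095691 = 141234701362/942086748129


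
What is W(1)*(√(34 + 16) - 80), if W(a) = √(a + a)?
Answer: 10 - 80*√2 ≈ -103.14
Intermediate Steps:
W(a) = √2*√a (W(a) = √(2*a) = √2*√a)
W(1)*(√(34 + 16) - 80) = (√2*√1)*(√(34 + 16) - 80) = (√2*1)*(√50 - 80) = √2*(5*√2 - 80) = √2*(-80 + 5*√2)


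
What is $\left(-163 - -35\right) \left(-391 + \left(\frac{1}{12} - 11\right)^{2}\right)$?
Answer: $\frac{313144}{9} \approx 34794.0$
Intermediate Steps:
$\left(-163 - -35\right) \left(-391 + \left(\frac{1}{12} - 11\right)^{2}\right) = \left(-163 + 35\right) \left(-391 + \left(\frac{1}{12} - 11\right)^{2}\right) = - 128 \left(-391 + \left(- \frac{131}{12}\right)^{2}\right) = - 128 \left(-391 + \frac{17161}{144}\right) = \left(-128\right) \left(- \frac{39143}{144}\right) = \frac{313144}{9}$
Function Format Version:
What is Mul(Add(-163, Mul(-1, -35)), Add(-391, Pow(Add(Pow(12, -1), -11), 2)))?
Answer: Rational(313144, 9) ≈ 34794.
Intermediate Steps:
Mul(Add(-163, Mul(-1, -35)), Add(-391, Pow(Add(Pow(12, -1), -11), 2))) = Mul(Add(-163, 35), Add(-391, Pow(Add(Rational(1, 12), -11), 2))) = Mul(-128, Add(-391, Pow(Rational(-131, 12), 2))) = Mul(-128, Add(-391, Rational(17161, 144))) = Mul(-128, Rational(-39143, 144)) = Rational(313144, 9)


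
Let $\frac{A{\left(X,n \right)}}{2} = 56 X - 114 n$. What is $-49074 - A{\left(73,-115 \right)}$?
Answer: $-83470$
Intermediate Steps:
$A{\left(X,n \right)} = - 228 n + 112 X$ ($A{\left(X,n \right)} = 2 \left(56 X - 114 n\right) = 2 \left(- 114 n + 56 X\right) = - 228 n + 112 X$)
$-49074 - A{\left(73,-115 \right)} = -49074 - \left(\left(-228\right) \left(-115\right) + 112 \cdot 73\right) = -49074 - \left(26220 + 8176\right) = -49074 - 34396 = -83470$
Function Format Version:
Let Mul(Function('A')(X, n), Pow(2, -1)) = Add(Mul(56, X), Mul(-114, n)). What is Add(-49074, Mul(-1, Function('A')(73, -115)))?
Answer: -83470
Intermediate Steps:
Function('A')(X, n) = Add(Mul(-228, n), Mul(112, X)) (Function('A')(X, n) = Mul(2, Add(Mul(56, X), Mul(-114, n))) = Mul(2, Add(Mul(-114, n), Mul(56, X))) = Add(Mul(-228, n), Mul(112, X)))
Add(-49074, Mul(-1, Function('A')(73, -115))) = Add(-49074, Mul(-1, Add(Mul(-228, -115), Mul(112, 73)))) = Add(-49074, Mul(-1, Add(26220, 8176))) = Add(-49074, Mul(-1, 34396)) = Add(-49074, -34396) = -83470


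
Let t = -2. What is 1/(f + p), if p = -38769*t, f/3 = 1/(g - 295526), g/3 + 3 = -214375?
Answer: 938660/72781819077 ≈ 1.2897e-5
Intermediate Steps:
g = -643134 (g = -9 + 3*(-214375) = -9 - 643125 = -643134)
f = -3/938660 (f = 3/(-643134 - 295526) = 3/(-938660) = 3*(-1/938660) = -3/938660 ≈ -3.1960e-6)
p = 77538 (p = -38769*(-2) = 77538)
1/(f + p) = 1/(-3/938660 + 77538) = 1/(72781819077/938660) = 938660/72781819077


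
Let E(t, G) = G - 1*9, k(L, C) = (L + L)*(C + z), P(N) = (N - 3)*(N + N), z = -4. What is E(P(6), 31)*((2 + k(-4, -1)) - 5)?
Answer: 814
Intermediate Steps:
P(N) = 2*N*(-3 + N) (P(N) = (-3 + N)*(2*N) = 2*N*(-3 + N))
k(L, C) = 2*L*(-4 + C) (k(L, C) = (L + L)*(C - 4) = (2*L)*(-4 + C) = 2*L*(-4 + C))
E(t, G) = -9 + G (E(t, G) = G - 9 = -9 + G)
E(P(6), 31)*((2 + k(-4, -1)) - 5) = (-9 + 31)*((2 + 2*(-4)*(-4 - 1)) - 5) = 22*((2 + 2*(-4)*(-5)) - 5) = 22*((2 + 40) - 5) = 22*(42 - 5) = 22*37 = 814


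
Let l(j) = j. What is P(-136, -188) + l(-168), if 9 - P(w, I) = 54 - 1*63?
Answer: -150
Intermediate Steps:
P(w, I) = 18 (P(w, I) = 9 - (54 - 1*63) = 9 - (54 - 63) = 9 - 1*(-9) = 9 + 9 = 18)
P(-136, -188) + l(-168) = 18 - 168 = -150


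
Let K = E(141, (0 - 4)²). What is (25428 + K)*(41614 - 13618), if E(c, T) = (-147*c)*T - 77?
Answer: -8574642876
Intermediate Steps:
E(c, T) = -77 - 147*T*c (E(c, T) = -147*T*c - 77 = -77 - 147*T*c)
K = -331709 (K = -77 - 147*(0 - 4)²*141 = -77 - 147*(-4)²*141 = -77 - 147*16*141 = -77 - 331632 = -331709)
(25428 + K)*(41614 - 13618) = (25428 - 331709)*(41614 - 13618) = -306281*27996 = -8574642876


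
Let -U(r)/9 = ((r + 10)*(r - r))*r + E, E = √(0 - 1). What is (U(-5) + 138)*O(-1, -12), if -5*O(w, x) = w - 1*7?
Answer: 1104/5 - 72*I/5 ≈ 220.8 - 14.4*I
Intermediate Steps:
O(w, x) = 7/5 - w/5 (O(w, x) = -(w - 1*7)/5 = -(w - 7)/5 = -(-7 + w)/5 = 7/5 - w/5)
E = I (E = √(-1) = I ≈ 1.0*I)
U(r) = -9*I (U(r) = -9*(((r + 10)*(r - r))*r + I) = -9*(((10 + r)*0)*r + I) = -9*(0*r + I) = -9*(0 + I) = -9*I)
(U(-5) + 138)*O(-1, -12) = (-9*I + 138)*(7/5 - ⅕*(-1)) = (138 - 9*I)*(7/5 + ⅕) = (138 - 9*I)*(8/5) = 1104/5 - 72*I/5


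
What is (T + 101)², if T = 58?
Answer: 25281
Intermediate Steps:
(T + 101)² = (58 + 101)² = 159² = 25281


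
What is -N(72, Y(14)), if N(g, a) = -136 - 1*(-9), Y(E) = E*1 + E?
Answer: 127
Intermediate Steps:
Y(E) = 2*E (Y(E) = E + E = 2*E)
N(g, a) = -127 (N(g, a) = -136 + 9 = -127)
-N(72, Y(14)) = -1*(-127) = 127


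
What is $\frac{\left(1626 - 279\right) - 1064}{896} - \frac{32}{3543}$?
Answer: $\frac{973997}{3174528} \approx 0.30682$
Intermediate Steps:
$\frac{\left(1626 - 279\right) - 1064}{896} - \frac{32}{3543} = \left(1347 - 1064\right) \frac{1}{896} - \frac{32}{3543} = 283 \cdot \frac{1}{896} - \frac{32}{3543} = \frac{283}{896} - \frac{32}{3543} = \frac{973997}{3174528}$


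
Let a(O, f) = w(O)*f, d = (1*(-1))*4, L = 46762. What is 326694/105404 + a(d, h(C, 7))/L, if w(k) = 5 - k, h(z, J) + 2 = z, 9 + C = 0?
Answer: 1908303729/616112731 ≈ 3.0973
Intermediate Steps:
C = -9 (C = -9 + 0 = -9)
h(z, J) = -2 + z
d = -4 (d = -1*4 = -4)
a(O, f) = f*(5 - O) (a(O, f) = (5 - O)*f = f*(5 - O))
326694/105404 + a(d, h(C, 7))/L = 326694/105404 + ((-2 - 9)*(5 - 1*(-4)))/46762 = 326694*(1/105404) - 11*(5 + 4)*(1/46762) = 163347/52702 - 11*9*(1/46762) = 163347/52702 - 99*1/46762 = 163347/52702 - 99/46762 = 1908303729/616112731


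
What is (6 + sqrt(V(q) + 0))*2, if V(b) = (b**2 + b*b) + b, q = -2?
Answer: 12 + 2*sqrt(6) ≈ 16.899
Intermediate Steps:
V(b) = b + 2*b**2 (V(b) = (b**2 + b**2) + b = 2*b**2 + b = b + 2*b**2)
(6 + sqrt(V(q) + 0))*2 = (6 + sqrt(-2*(1 + 2*(-2)) + 0))*2 = (6 + sqrt(-2*(1 - 4) + 0))*2 = (6 + sqrt(-2*(-3) + 0))*2 = (6 + sqrt(6 + 0))*2 = (6 + sqrt(6))*2 = 12 + 2*sqrt(6)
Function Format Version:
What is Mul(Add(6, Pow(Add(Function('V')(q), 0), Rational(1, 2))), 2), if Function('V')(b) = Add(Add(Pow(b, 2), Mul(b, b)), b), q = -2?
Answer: Add(12, Mul(2, Pow(6, Rational(1, 2)))) ≈ 16.899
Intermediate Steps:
Function('V')(b) = Add(b, Mul(2, Pow(b, 2))) (Function('V')(b) = Add(Add(Pow(b, 2), Pow(b, 2)), b) = Add(Mul(2, Pow(b, 2)), b) = Add(b, Mul(2, Pow(b, 2))))
Mul(Add(6, Pow(Add(Function('V')(q), 0), Rational(1, 2))), 2) = Mul(Add(6, Pow(Add(Mul(-2, Add(1, Mul(2, -2))), 0), Rational(1, 2))), 2) = Mul(Add(6, Pow(Add(Mul(-2, Add(1, -4)), 0), Rational(1, 2))), 2) = Mul(Add(6, Pow(Add(Mul(-2, -3), 0), Rational(1, 2))), 2) = Mul(Add(6, Pow(Add(6, 0), Rational(1, 2))), 2) = Mul(Add(6, Pow(6, Rational(1, 2))), 2) = Add(12, Mul(2, Pow(6, Rational(1, 2))))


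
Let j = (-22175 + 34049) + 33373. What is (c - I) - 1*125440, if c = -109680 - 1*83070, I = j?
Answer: -363437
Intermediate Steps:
j = 45247 (j = 11874 + 33373 = 45247)
I = 45247
c = -192750 (c = -109680 - 83070 = -192750)
(c - I) - 1*125440 = (-192750 - 1*45247) - 1*125440 = (-192750 - 45247) - 125440 = -237997 - 125440 = -363437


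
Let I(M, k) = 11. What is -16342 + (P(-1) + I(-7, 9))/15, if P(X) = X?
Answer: -49024/3 ≈ -16341.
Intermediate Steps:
-16342 + (P(-1) + I(-7, 9))/15 = -16342 + (-1 + 11)/15 = -16342 + (1/15)*10 = -16342 + ⅔ = -49024/3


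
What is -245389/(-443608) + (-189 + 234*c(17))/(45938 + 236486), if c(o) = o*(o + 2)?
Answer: 6421792555/7830346612 ≈ 0.82012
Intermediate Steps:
c(o) = o*(2 + o)
-245389/(-443608) + (-189 + 234*c(17))/(45938 + 236486) = -245389/(-443608) + (-189 + 234*(17*(2 + 17)))/(45938 + 236486) = -245389*(-1/443608) + (-189 + 234*(17*19))/282424 = 245389/443608 + (-189 + 234*323)*(1/282424) = 245389/443608 + (-189 + 75582)*(1/282424) = 245389/443608 + 75393*(1/282424) = 245389/443608 + 75393/282424 = 6421792555/7830346612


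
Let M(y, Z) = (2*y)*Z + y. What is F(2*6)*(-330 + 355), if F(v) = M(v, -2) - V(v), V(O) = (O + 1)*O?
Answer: -4800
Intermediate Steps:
M(y, Z) = y + 2*Z*y (M(y, Z) = 2*Z*y + y = y + 2*Z*y)
V(O) = O*(1 + O) (V(O) = (1 + O)*O = O*(1 + O))
F(v) = -3*v - v*(1 + v) (F(v) = v*(1 + 2*(-2)) - v*(1 + v) = v*(1 - 4) - v*(1 + v) = v*(-3) - v*(1 + v) = -3*v - v*(1 + v))
F(2*6)*(-330 + 355) = ((2*6)*(-4 - 2*6))*(-330 + 355) = (12*(-4 - 1*12))*25 = (12*(-4 - 12))*25 = (12*(-16))*25 = -192*25 = -4800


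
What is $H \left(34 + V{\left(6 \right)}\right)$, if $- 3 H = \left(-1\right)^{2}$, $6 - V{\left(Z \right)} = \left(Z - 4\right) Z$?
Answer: $- \frac{28}{3} \approx -9.3333$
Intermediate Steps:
$V{\left(Z \right)} = 6 - Z \left(-4 + Z\right)$ ($V{\left(Z \right)} = 6 - \left(Z - 4\right) Z = 6 - \left(-4 + Z\right) Z = 6 - Z \left(-4 + Z\right)$)
$H = - \frac{1}{3}$ ($H = - \frac{\left(-1\right)^{2}}{3} = \left(- \frac{1}{3}\right) 1 = - \frac{1}{3} \approx -0.33333$)
$H \left(34 + V{\left(6 \right)}\right) = - \frac{34 + \left(6 - 6^{2} + 4 \cdot 6\right)}{3} = - \frac{34 + \left(6 - 36 + 24\right)}{3} = - \frac{34 - 6}{3} = \left(- \frac{1}{3}\right) 28 = - \frac{28}{3}$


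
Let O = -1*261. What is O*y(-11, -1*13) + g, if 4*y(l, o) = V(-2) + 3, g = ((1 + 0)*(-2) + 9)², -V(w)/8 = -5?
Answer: -11027/4 ≈ -2756.8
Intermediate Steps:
V(w) = 40 (V(w) = -8*(-5) = 40)
O = -261
g = 49 (g = (1*(-2) + 9)² = (-2 + 9)² = 7² = 49)
y(l, o) = 43/4 (y(l, o) = (40 + 3)/4 = (¼)*43 = 43/4)
O*y(-11, -1*13) + g = -261*43/4 + 49 = -11223/4 + 49 = -11027/4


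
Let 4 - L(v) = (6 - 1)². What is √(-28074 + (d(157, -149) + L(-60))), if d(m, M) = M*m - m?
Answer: I*√51645 ≈ 227.26*I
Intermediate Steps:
d(m, M) = -m + M*m
L(v) = -21 (L(v) = 4 - (6 - 1)² = 4 - 1*5² = 4 - 1*25 = 4 - 25 = -21)
√(-28074 + (d(157, -149) + L(-60))) = √(-28074 + (157*(-1 - 149) - 21)) = √(-28074 + (157*(-150) - 21)) = √(-28074 + (-23550 - 21)) = √(-28074 - 23571) = √(-51645) = I*√51645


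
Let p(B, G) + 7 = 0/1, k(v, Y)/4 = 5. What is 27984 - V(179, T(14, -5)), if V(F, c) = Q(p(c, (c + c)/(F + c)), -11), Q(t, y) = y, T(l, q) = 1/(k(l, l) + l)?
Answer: 27995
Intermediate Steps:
k(v, Y) = 20 (k(v, Y) = 4*5 = 20)
T(l, q) = 1/(20 + l)
p(B, G) = -7 (p(B, G) = -7 + 0/1 = -7 + 0*1 = -7 + 0 = -7)
V(F, c) = -11
27984 - V(179, T(14, -5)) = 27984 - 1*(-11) = 27984 + 11 = 27995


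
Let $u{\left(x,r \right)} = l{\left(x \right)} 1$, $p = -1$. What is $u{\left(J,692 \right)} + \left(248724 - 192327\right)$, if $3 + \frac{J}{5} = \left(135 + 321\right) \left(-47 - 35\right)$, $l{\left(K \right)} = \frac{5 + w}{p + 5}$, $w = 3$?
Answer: $56399$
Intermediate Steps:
$l{\left(K \right)} = 2$ ($l{\left(K \right)} = \frac{5 + 3}{-1 + 5} = \frac{8}{4} = 8 \cdot \frac{1}{4} = 2$)
$J = -186975$ ($J = -15 + 5 \left(135 + 321\right) \left(-47 - 35\right) = -15 + 5 \cdot 456 \left(-82\right) = -15 + 5 \left(-37392\right) = -15 - 186960 = -186975$)
$u{\left(x,r \right)} = 2$ ($u{\left(x,r \right)} = 2 \cdot 1 = 2$)
$u{\left(J,692 \right)} + \left(248724 - 192327\right) = 2 + \left(248724 - 192327\right) = 2 + 56397 = 56399$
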